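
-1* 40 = -40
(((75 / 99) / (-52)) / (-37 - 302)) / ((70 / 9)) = 5 / 904904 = 0.00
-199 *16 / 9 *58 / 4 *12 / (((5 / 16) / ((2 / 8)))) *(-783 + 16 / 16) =577654016 / 15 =38510267.73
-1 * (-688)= 688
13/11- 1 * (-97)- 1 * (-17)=1267/11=115.18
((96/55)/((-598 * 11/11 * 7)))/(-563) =48/64809745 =0.00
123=123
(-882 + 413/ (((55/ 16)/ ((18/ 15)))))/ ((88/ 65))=-1318863/ 2420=-544.98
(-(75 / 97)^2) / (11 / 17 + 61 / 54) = -5163750 / 15346079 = -0.34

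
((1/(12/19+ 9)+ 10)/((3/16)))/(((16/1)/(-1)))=-1849/549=-3.37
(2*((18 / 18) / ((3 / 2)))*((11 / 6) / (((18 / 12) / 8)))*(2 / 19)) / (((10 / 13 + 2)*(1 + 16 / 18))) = 2288 / 8721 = 0.26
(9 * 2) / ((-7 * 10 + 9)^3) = -18 / 226981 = -0.00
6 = 6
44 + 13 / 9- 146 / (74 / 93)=-45968 / 333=-138.04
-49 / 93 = -0.53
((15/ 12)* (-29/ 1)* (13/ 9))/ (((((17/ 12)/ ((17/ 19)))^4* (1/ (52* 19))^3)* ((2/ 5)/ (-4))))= 1526665420800/ 19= 80350811621.05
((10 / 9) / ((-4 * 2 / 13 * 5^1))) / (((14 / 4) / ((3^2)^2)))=-117 / 14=-8.36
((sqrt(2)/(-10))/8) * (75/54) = -5 * sqrt(2)/288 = -0.02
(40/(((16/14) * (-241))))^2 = 1225/58081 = 0.02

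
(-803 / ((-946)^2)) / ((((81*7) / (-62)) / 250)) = 282875 / 11532213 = 0.02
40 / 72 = 5 / 9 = 0.56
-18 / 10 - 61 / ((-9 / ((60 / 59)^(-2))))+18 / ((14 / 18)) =6326947 / 226800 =27.90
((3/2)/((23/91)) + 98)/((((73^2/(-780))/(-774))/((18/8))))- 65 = 3239216630/122567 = 26428.13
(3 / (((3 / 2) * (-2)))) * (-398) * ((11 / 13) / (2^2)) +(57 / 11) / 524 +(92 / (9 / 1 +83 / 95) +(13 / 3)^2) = 35518402831 / 316287972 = 112.30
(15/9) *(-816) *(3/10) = -408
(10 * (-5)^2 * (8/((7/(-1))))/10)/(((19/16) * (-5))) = 640/133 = 4.81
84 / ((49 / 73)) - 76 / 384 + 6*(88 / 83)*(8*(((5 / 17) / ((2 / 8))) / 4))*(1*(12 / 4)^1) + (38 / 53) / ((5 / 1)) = 42714205241 / 251270880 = 169.99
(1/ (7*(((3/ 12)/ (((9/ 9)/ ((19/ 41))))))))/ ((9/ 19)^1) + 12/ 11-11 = -5063/ 693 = -7.31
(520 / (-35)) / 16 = -13 / 14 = -0.93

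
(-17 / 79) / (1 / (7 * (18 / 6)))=-357 / 79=-4.52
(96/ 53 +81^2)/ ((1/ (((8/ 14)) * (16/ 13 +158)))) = 2880024120/ 4823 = 597143.71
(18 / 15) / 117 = 2 / 195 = 0.01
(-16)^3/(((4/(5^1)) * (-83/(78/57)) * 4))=33280/1577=21.10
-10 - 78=-88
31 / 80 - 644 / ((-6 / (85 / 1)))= 2189693 / 240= 9123.72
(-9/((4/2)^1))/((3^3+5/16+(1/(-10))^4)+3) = -7500/50521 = -0.15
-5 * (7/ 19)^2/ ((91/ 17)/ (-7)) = 4165/ 4693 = 0.89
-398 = -398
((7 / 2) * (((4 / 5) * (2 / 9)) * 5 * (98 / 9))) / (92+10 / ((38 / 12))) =6517 / 18306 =0.36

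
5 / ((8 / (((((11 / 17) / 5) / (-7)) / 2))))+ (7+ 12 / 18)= 43759 / 5712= 7.66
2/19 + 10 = 192/19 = 10.11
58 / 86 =29 / 43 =0.67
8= 8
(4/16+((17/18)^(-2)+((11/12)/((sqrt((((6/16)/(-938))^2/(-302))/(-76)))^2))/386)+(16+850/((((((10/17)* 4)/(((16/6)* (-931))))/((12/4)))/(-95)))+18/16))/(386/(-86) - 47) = -309089415993281203/26673900048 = -11587709.91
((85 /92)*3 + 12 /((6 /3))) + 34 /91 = 76565 /8372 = 9.15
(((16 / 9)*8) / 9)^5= 34359738368 / 3486784401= 9.85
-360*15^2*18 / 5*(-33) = 9622800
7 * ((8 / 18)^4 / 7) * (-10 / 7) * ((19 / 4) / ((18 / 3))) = -6080 / 137781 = -0.04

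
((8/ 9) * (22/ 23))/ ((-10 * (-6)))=44/ 3105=0.01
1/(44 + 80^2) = 1/6444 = 0.00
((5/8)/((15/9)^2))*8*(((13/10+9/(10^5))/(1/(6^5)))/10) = 1819.71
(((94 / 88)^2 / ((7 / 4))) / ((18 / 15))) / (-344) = -11045 / 6992832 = -0.00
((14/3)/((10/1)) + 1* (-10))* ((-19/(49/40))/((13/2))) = 3344/147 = 22.75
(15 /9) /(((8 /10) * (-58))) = -25 /696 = -0.04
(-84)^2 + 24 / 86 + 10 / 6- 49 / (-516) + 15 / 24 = 2428181 / 344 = 7058.67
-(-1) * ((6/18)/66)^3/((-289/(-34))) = 1/65980332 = 0.00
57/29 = 1.97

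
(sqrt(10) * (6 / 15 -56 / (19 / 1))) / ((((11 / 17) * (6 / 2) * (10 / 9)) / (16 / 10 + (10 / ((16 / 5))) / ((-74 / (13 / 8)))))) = -5.72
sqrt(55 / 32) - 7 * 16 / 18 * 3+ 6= -38 / 3+ sqrt(110) / 8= -11.36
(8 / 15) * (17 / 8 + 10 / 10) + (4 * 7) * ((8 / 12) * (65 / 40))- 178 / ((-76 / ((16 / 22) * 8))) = 9536 / 209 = 45.63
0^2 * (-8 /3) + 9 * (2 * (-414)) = -7452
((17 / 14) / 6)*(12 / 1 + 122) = 1139 / 42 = 27.12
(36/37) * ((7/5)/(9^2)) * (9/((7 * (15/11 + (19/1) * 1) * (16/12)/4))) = 33/10360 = 0.00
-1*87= -87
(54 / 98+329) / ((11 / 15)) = 22020 / 49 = 449.39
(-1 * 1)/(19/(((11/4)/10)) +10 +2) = -11/892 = -0.01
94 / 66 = 47 / 33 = 1.42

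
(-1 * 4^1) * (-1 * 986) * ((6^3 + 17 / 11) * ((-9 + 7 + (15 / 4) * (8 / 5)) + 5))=84941928 / 11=7721993.45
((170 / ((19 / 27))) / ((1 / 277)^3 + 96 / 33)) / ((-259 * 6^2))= -59617282065 / 6693798783014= -0.01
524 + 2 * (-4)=516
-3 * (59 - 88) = 87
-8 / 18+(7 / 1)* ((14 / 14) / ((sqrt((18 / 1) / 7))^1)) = -4 / 9+7* sqrt(14) / 6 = 3.92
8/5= 1.60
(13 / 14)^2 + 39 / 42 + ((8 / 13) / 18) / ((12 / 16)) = 126337 / 68796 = 1.84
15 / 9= 5 / 3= 1.67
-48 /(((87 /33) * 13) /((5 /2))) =-1320 /377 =-3.50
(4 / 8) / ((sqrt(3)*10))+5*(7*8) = 280.03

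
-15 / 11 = -1.36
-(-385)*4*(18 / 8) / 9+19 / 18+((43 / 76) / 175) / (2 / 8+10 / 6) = 531427097 / 1376550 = 386.06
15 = 15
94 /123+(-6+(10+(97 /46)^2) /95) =-5.08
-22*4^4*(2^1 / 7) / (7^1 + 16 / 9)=-101376 / 553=-183.32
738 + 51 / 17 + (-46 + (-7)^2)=744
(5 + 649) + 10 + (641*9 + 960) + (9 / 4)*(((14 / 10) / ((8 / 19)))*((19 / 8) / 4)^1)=37874903 / 5120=7397.44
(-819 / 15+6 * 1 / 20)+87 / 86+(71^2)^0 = -11242 / 215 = -52.29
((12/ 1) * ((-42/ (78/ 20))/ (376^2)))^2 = 11025/ 13194657424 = 0.00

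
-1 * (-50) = 50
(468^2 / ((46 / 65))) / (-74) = -3559140 / 851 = -4182.30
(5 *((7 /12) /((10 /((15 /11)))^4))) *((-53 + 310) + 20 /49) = 1702755 /6559168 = 0.26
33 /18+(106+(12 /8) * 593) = 2992 /3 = 997.33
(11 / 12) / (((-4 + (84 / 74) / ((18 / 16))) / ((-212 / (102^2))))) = 21571 / 3454128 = 0.01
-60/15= -4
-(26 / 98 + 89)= -4374 / 49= -89.27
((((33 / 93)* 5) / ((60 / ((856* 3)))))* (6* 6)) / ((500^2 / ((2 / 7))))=10593 / 3390625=0.00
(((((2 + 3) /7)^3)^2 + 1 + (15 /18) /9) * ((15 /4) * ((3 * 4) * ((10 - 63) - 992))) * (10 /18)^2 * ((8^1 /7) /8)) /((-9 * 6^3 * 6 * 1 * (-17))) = -1016920980625 /79363165470624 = -0.01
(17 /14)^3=4913 /2744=1.79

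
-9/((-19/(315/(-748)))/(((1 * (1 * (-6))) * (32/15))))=9072/3553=2.55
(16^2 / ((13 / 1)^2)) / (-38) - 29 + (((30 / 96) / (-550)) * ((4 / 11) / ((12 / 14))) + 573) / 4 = 42599189123 / 372989760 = 114.21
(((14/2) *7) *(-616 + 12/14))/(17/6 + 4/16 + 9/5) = -1808520/293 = -6172.42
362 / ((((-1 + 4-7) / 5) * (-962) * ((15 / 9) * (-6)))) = -181 / 3848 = -0.05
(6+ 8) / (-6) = -7 / 3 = -2.33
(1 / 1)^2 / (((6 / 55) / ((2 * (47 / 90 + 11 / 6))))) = 1166 / 27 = 43.19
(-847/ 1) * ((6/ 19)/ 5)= -5082/ 95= -53.49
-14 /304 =-7 /152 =-0.05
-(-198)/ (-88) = -9/ 4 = -2.25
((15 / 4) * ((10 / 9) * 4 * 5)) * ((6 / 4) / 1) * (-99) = -12375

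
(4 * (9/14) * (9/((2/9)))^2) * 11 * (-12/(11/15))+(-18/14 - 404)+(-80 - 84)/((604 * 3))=-2408713178/3171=-759606.80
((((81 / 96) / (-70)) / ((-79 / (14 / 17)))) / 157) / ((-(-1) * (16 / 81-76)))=-2187 / 207140022400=-0.00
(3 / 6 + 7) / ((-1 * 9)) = -5 / 6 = -0.83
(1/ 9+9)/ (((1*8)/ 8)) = 82/ 9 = 9.11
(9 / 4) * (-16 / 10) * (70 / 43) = -252 / 43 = -5.86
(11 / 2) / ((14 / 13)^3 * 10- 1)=24167 / 50486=0.48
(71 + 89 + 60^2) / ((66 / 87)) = 4956.36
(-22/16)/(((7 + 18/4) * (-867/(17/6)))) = 11/28152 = 0.00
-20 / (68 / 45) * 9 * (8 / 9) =-1800 / 17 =-105.88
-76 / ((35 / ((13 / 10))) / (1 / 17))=-494 / 2975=-0.17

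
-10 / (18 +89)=-10 / 107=-0.09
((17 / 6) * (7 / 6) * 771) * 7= 214081 / 12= 17840.08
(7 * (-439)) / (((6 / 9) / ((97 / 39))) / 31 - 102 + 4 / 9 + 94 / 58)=2411773371 / 78424795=30.75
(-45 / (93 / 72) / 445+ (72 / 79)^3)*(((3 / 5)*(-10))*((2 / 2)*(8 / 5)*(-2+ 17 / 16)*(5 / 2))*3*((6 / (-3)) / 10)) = -12464479908 / 1360294601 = -9.16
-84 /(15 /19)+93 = -67 /5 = -13.40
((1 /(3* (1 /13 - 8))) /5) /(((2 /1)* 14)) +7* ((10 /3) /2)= 168229 /14420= 11.67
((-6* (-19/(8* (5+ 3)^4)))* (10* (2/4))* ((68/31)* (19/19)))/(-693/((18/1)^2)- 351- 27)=-513/5110784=-0.00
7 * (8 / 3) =56 / 3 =18.67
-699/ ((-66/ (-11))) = -233/ 2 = -116.50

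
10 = 10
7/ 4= 1.75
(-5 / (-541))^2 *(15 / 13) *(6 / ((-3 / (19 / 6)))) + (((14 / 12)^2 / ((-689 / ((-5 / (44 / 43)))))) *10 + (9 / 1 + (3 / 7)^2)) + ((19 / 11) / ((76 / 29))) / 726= 9.28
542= 542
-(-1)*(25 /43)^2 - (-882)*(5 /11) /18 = 459880 /20339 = 22.61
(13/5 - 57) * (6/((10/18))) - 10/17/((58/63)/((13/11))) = -79755399/135575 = -588.28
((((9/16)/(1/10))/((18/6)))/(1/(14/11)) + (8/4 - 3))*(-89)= -123.39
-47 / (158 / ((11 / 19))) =-517 / 3002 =-0.17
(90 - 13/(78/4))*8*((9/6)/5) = 1072/5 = 214.40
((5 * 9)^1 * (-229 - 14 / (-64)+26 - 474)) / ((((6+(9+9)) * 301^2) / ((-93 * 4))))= 30211515 / 5798464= 5.21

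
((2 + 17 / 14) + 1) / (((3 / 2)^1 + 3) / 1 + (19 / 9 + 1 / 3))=531 / 875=0.61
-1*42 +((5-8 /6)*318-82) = 1042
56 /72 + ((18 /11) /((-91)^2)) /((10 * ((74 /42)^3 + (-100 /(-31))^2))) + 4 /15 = 12344730332758 /11819408573115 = 1.04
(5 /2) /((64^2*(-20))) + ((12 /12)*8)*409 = 107216895 /32768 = 3272.00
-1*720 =-720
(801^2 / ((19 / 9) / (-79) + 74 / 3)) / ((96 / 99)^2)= 496778180679 / 17939456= 27691.93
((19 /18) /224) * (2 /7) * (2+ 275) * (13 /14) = 68419 /197568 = 0.35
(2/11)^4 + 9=131785/14641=9.00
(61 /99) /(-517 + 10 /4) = -122 /101871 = -0.00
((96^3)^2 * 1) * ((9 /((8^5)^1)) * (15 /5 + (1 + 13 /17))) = 17414258688 /17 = 1024368158.12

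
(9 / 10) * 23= 207 / 10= 20.70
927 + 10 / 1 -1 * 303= 634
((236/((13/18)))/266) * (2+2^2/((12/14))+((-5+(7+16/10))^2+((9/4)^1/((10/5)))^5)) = 9321381267/354099200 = 26.32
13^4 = 28561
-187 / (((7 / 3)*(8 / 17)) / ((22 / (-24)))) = 34969 / 224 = 156.11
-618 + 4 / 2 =-616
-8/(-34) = 4/17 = 0.24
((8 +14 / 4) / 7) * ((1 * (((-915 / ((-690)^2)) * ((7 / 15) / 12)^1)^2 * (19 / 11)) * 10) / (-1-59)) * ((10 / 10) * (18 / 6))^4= -494893 / 2312703360000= -0.00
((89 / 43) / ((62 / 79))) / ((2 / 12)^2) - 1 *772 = -902518 / 1333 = -677.06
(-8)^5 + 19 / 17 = -557037 / 17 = -32766.88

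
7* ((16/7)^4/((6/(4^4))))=8388608/1029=8152.19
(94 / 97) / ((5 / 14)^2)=18424 / 2425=7.60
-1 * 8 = -8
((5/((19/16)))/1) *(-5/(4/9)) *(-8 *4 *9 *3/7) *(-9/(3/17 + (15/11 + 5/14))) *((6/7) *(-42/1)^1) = 94226457600/94373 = 998447.20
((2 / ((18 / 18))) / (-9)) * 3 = -2 / 3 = -0.67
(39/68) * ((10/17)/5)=39/578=0.07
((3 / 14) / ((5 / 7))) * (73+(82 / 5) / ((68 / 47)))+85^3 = 1044055511 / 1700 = 614150.30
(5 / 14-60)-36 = -1339 / 14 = -95.64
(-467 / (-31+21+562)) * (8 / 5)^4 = -239104 / 43125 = -5.54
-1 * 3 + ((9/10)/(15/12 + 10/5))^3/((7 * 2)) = -5764209/1922375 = -3.00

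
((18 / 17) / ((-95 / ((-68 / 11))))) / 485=72 / 506825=0.00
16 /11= 1.45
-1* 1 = -1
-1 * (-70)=70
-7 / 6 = -1.17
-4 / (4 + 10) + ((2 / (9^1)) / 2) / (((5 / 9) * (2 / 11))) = 57 / 70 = 0.81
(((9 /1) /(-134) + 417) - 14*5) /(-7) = -49.56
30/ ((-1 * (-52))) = 15/ 26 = 0.58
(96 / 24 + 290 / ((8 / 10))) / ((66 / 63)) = 15393 / 44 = 349.84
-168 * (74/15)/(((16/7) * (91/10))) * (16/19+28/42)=-60.12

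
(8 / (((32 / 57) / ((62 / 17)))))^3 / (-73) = -5517084663 / 2869192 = -1922.87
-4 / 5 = -0.80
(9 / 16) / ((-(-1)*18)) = 1 / 32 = 0.03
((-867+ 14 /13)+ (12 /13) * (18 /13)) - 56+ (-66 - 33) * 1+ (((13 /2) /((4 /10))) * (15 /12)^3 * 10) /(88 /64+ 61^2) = -82097410855 /80522416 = -1019.56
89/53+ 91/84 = 1757/636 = 2.76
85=85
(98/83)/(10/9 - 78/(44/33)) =-1764/85739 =-0.02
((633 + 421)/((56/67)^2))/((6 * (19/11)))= 26022733/178752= 145.58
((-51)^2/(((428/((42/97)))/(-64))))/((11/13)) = -22722336/114169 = -199.02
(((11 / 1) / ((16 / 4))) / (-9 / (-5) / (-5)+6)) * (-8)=-550 / 141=-3.90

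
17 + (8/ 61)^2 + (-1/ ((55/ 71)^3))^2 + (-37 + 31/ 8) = -9459494886005297/ 823997310125000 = -11.48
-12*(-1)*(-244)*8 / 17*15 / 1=-351360 / 17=-20668.24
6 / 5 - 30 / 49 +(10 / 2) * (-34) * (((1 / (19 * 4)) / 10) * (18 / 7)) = 117 / 9310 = 0.01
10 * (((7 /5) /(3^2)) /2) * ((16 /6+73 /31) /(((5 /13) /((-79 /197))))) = -3357263 /824445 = -4.07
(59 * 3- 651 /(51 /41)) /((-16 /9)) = 3312 /17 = 194.82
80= 80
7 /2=3.50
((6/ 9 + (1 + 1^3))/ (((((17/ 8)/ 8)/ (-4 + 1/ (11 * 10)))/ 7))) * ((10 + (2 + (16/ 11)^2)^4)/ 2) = -25036177573670144/ 601276661205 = -41638.37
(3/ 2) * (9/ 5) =27/ 10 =2.70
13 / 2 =6.50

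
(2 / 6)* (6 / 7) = 2 / 7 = 0.29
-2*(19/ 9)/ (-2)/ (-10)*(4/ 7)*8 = -304/ 315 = -0.97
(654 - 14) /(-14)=-320 /7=-45.71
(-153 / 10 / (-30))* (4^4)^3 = 213909504 / 25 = 8556380.16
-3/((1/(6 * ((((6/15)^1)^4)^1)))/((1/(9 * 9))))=-32/5625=-0.01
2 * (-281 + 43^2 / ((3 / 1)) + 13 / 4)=4063 / 6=677.17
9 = 9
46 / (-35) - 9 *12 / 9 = -466 / 35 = -13.31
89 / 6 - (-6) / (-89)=7885 / 534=14.77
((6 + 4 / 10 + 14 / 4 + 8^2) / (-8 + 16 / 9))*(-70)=6651 / 8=831.38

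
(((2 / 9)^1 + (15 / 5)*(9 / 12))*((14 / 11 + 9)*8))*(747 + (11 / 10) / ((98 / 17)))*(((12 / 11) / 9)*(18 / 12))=7364208079 / 266805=27601.46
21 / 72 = 7 / 24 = 0.29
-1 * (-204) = 204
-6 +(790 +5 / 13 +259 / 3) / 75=16642 / 2925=5.69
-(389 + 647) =-1036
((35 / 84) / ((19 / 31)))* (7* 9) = 3255 / 76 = 42.83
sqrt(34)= 5.83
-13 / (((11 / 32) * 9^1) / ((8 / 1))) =-3328 / 99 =-33.62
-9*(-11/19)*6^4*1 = 128304/19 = 6752.84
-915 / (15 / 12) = -732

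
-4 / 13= -0.31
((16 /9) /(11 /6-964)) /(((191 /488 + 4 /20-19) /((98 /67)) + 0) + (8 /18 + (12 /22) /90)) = 252510720 /1658408030057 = 0.00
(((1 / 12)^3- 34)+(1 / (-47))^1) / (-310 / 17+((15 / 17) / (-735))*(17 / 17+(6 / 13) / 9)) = 29920797725 / 16038833472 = 1.87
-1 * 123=-123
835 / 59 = 14.15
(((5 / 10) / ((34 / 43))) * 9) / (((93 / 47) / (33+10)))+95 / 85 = 263065 / 2108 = 124.79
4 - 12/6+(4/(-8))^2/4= 33/16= 2.06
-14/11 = -1.27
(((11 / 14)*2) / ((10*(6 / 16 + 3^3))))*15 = 44 / 511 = 0.09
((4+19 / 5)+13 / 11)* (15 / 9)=494 / 33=14.97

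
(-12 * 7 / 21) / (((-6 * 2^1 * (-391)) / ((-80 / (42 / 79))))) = 3160 / 24633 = 0.13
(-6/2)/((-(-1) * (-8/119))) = 357/8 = 44.62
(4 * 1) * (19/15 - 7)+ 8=-224/15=-14.93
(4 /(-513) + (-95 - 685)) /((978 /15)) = -1000360 /83619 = -11.96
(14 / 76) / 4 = 7 / 152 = 0.05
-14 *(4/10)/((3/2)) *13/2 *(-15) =364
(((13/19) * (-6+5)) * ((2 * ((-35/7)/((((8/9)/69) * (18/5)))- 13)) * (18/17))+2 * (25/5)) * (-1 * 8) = -478162/323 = -1480.38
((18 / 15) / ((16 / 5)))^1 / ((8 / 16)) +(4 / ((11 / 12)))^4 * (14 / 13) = 297842295 / 761332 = 391.21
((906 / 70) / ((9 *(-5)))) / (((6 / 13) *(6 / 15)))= -1963 / 1260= -1.56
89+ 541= 630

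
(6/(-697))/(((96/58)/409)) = -2.13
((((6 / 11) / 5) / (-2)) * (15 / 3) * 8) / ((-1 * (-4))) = -6 / 11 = -0.55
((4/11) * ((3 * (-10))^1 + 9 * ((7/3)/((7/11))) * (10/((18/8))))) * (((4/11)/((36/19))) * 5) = 133000/3267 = 40.71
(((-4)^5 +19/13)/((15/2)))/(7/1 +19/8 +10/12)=-30384/2275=-13.36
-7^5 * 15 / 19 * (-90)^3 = 183784545000 / 19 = 9672870789.47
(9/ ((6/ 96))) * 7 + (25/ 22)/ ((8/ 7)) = 177583/ 176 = 1008.99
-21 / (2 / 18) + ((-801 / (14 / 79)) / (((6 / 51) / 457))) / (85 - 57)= -491762727 / 784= -627248.38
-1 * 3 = -3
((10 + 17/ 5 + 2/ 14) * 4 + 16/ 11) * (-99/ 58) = -96372/ 1015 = -94.95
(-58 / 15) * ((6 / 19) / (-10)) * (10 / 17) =116 / 1615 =0.07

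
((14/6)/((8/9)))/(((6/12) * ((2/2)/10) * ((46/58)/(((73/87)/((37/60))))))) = 76650/851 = 90.07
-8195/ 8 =-1024.38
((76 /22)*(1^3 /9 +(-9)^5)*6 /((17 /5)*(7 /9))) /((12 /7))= -269982.89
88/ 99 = 0.89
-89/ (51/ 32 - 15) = 2848/ 429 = 6.64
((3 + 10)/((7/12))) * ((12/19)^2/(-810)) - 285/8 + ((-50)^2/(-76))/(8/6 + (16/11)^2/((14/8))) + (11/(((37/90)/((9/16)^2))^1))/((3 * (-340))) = -593066400833/12207229440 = -48.58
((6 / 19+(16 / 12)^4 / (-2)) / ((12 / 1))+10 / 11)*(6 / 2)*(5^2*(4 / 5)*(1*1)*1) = 816370 / 16929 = 48.22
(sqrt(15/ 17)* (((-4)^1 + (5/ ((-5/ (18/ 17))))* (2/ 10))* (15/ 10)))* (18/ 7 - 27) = 91827* sqrt(255)/ 10115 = 144.97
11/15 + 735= 11036/15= 735.73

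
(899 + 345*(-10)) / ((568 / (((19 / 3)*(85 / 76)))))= -31.81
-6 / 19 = -0.32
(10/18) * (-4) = -20/9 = -2.22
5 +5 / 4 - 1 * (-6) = 49 / 4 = 12.25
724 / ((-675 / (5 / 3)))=-724 / 405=-1.79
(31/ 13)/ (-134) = -31/ 1742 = -0.02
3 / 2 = 1.50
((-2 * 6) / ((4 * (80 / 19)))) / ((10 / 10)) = -57 / 80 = -0.71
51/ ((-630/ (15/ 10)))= -17/ 140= -0.12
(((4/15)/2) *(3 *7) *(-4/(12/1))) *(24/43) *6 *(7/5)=-4.38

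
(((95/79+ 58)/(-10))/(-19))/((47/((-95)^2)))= 444315/7426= 59.83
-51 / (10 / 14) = -357 / 5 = -71.40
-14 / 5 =-2.80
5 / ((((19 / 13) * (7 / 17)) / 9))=9945 / 133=74.77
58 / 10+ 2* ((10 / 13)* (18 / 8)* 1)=602 / 65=9.26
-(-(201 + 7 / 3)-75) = 835 / 3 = 278.33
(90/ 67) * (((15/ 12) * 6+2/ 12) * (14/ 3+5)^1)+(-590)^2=23329370/ 67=348199.55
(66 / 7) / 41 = 66 / 287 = 0.23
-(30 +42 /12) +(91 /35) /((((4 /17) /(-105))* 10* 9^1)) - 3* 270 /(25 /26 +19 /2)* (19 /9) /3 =-100.88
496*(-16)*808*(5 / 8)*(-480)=1923686400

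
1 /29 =0.03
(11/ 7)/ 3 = 11/ 21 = 0.52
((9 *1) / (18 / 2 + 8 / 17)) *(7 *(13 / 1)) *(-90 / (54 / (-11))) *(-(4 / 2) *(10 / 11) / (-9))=22100 / 69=320.29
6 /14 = 3 /7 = 0.43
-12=-12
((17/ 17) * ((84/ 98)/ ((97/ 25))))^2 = 22500/ 461041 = 0.05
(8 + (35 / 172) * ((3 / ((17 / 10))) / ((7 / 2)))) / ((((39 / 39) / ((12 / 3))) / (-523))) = -12390916 / 731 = -16950.64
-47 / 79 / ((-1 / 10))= 470 / 79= 5.95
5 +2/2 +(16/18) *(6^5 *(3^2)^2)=559878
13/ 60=0.22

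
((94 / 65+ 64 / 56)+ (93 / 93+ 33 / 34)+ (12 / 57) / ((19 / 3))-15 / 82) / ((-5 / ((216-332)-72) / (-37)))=-3511890856256 / 572428675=-6135.07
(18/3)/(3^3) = 2/9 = 0.22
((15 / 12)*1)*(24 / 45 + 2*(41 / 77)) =923 / 462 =2.00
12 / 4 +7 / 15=3.47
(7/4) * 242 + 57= 961/2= 480.50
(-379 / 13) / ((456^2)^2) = -379 / 562085941248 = -0.00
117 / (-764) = -117 / 764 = -0.15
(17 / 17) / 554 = 1 / 554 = 0.00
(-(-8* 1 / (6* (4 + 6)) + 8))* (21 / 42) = -59 / 15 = -3.93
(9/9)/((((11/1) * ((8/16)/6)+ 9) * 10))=6/595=0.01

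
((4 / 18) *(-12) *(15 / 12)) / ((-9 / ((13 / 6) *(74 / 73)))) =4810 / 5913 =0.81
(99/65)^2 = 9801/4225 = 2.32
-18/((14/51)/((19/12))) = -2907/28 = -103.82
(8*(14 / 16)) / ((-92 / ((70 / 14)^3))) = -875 / 92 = -9.51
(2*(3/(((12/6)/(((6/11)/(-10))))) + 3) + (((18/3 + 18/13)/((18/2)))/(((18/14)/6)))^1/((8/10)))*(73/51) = 293533/19305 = 15.21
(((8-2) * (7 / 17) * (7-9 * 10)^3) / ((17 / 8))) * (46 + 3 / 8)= -8909585034 / 289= -30829013.96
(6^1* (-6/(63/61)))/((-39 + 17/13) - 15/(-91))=3172/3415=0.93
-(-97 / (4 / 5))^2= -235225 / 16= -14701.56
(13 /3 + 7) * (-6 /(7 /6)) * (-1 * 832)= 339456 /7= 48493.71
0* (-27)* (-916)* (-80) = 0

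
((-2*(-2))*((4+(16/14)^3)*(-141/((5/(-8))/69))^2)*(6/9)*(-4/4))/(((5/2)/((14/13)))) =-121737955221504/79625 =-1528891117.38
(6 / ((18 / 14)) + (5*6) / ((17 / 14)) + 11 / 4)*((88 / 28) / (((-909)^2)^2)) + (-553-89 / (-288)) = -4310782370609627947 / 7799625083938464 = -552.69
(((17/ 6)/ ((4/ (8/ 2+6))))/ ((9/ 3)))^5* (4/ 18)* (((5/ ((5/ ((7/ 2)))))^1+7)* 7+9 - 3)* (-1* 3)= -235163815625/ 60466176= -3889.18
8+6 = 14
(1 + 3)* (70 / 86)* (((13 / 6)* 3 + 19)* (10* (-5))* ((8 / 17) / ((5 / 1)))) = -16800 / 43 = -390.70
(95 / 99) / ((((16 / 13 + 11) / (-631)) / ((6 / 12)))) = -779285 / 31482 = -24.75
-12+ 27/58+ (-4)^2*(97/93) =27799/5394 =5.15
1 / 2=0.50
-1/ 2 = -0.50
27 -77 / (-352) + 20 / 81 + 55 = 213751 / 2592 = 82.47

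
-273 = -273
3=3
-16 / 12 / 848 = -1 / 636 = -0.00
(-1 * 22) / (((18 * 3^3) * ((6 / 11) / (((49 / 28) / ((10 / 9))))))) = -847 / 6480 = -0.13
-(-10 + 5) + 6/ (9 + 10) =101/ 19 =5.32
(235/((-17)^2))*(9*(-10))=-21150/289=-73.18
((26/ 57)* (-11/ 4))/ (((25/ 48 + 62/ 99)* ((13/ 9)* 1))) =-26136/ 34523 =-0.76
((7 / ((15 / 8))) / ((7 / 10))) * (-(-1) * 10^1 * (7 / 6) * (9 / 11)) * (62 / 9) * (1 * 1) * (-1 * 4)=-138880 / 99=-1402.83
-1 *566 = -566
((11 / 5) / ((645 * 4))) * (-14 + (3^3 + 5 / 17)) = 1243 / 109650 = 0.01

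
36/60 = 0.60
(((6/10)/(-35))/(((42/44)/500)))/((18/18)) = -440/49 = -8.98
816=816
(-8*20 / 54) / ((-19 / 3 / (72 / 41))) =640 / 779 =0.82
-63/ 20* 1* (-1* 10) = 63/ 2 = 31.50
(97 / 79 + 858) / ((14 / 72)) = 349092 / 79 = 4418.89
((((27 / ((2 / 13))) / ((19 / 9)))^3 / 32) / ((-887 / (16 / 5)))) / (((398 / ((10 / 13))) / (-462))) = 560166980373 / 9685621336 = 57.83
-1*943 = -943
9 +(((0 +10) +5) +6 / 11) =24.55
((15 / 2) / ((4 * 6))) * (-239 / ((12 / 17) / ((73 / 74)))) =-1482995 / 14208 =-104.38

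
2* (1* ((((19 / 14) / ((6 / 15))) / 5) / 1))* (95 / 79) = 1805 / 1106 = 1.63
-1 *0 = 0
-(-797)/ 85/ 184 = 797/ 15640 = 0.05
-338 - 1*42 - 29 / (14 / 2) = -2689 / 7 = -384.14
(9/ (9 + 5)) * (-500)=-2250/ 7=-321.43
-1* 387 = -387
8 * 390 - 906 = 2214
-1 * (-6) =6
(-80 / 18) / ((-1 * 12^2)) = 5 / 162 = 0.03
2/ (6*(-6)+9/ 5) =-10/ 171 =-0.06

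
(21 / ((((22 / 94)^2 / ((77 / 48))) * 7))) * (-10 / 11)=-77315 / 968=-79.87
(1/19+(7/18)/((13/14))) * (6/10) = 1048/3705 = 0.28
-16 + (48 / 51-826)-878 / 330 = -2366633 / 2805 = -843.72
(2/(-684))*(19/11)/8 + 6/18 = 527/1584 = 0.33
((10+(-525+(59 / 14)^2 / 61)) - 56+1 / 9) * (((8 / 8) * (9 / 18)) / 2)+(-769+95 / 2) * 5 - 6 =-1616706815 / 430416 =-3756.15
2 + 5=7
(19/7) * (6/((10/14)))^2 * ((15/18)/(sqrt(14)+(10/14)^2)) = -195510/32989+1915998 * sqrt(14)/164945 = 37.54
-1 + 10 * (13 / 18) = 56 / 9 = 6.22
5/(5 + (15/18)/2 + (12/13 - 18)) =-780/1819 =-0.43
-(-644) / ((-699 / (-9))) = 1932 / 233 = 8.29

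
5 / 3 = 1.67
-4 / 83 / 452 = -1 / 9379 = -0.00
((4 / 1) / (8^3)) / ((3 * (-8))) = -1 / 3072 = -0.00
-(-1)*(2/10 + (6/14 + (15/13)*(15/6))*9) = 27317/910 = 30.02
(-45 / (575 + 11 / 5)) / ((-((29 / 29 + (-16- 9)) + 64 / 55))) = -4125 / 1208272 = -0.00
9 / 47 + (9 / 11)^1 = 522 / 517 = 1.01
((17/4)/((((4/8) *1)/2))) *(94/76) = 21.03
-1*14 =-14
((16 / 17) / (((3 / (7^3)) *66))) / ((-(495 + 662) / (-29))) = 79576 / 1947231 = 0.04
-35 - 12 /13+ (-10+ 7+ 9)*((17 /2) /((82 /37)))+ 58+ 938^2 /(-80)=-116758563 /10660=-10952.96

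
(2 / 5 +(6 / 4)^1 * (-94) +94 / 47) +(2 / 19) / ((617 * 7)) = -56868263 / 410305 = -138.60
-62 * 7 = -434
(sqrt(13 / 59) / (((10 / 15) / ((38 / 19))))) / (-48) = -sqrt(767) / 944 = -0.03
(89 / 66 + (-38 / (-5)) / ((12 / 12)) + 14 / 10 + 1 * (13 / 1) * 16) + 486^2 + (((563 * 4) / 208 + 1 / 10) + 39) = 2028863483 / 8580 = 236464.28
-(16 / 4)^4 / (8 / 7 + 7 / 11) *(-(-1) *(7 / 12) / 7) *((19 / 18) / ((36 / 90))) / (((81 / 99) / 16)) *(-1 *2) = 41198080 / 33291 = 1237.51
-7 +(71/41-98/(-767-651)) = -151135/29069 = -5.20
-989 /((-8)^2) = -989 /64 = -15.45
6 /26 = 3 /13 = 0.23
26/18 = 13/9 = 1.44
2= 2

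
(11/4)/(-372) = -11/1488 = -0.01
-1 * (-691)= 691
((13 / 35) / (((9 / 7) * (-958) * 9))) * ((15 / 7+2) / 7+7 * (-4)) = 17459 / 19011510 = 0.00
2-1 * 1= 1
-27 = -27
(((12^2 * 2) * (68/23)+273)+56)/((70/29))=787379/1610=489.06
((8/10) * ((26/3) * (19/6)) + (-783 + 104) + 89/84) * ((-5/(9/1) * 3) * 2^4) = 3306164/189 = 17492.93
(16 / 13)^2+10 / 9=3994 / 1521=2.63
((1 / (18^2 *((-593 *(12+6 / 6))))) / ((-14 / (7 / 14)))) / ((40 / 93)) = 31 / 932480640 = 0.00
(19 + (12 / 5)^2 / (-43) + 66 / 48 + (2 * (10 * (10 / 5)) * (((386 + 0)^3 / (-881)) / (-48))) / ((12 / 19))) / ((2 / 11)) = 64623237731987 / 136378800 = 473851.05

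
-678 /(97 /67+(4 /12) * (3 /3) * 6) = -15142 /77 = -196.65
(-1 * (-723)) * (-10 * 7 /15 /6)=-1687 /3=-562.33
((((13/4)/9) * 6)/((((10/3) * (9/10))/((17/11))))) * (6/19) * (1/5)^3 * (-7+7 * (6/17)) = -91/7125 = -0.01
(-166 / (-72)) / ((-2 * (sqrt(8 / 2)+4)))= -83 / 432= -0.19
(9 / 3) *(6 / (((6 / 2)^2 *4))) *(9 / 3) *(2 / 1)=3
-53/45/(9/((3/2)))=-53/270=-0.20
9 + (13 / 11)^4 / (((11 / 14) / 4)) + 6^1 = 4015181 / 161051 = 24.93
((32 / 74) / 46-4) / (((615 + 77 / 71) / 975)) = -117544050 / 18612221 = -6.32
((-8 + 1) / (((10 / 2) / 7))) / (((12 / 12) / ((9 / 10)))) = -441 / 50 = -8.82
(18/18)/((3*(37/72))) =0.65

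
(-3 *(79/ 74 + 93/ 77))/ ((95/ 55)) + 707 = 6919399/ 9842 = 703.05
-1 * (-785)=785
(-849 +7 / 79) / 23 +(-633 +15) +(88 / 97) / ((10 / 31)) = -574657062 / 881245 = -652.10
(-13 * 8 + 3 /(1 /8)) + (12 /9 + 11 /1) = -203 /3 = -67.67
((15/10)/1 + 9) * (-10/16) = -105/16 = -6.56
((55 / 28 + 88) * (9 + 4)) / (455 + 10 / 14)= 2977 / 1160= 2.57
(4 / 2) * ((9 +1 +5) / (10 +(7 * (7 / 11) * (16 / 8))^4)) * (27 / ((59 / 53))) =314269065 / 2725305167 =0.12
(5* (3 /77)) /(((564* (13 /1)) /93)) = 465 /188188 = 0.00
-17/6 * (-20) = 170/3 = 56.67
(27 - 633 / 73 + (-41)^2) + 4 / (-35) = 4341493 / 2555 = 1699.21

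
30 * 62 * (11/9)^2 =75020/27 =2778.52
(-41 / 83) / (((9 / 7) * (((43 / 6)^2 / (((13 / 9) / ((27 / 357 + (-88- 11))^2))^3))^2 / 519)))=-1932643054935154076358305395660298299 / 2472442872130605571088829698268280514361806806943706003800064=-0.00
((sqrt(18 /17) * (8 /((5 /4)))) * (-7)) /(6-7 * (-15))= -224 * sqrt(34) /3145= -0.42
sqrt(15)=3.87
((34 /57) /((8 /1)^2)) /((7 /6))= 0.01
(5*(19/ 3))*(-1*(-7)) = 665/ 3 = 221.67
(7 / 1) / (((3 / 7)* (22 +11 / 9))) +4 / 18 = 1741 / 1881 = 0.93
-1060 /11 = -96.36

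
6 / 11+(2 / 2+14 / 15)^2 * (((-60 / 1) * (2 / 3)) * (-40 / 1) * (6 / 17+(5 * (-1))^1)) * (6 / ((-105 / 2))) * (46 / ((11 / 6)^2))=3129581926 / 71995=43469.43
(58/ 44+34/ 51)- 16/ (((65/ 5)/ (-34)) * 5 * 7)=95509/ 30030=3.18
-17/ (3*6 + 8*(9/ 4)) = -17/ 36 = -0.47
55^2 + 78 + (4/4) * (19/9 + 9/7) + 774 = 244465/63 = 3880.40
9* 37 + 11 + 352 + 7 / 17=11839 / 17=696.41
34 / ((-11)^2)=34 / 121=0.28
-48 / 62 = -24 / 31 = -0.77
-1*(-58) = 58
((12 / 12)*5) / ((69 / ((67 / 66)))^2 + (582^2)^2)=4489 / 103008142820196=0.00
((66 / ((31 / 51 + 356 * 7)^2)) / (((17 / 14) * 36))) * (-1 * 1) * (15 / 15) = -3927 / 16160257129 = -0.00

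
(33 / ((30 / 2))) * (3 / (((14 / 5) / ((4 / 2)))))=4.71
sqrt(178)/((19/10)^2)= 100 * sqrt(178)/361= 3.70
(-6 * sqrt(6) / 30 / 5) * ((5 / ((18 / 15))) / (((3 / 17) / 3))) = -6.94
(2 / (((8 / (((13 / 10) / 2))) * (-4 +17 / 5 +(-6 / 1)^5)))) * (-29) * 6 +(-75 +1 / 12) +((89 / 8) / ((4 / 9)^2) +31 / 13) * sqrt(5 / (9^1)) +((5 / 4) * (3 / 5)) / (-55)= -98606491 / 1316040 +97685 * sqrt(5) / 4992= -31.17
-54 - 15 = -69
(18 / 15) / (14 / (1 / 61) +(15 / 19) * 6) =57 / 40790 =0.00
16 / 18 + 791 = 7127 / 9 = 791.89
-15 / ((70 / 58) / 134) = -11658 / 7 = -1665.43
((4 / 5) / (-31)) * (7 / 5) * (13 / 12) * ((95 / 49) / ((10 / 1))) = -247 / 32550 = -0.01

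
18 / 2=9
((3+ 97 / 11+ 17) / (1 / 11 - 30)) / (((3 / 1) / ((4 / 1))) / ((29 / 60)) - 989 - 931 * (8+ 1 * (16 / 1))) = 9193 / 222605348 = 0.00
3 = 3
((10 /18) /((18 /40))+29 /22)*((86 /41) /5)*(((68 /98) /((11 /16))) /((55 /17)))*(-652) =-1179450745472 /5414807475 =-217.82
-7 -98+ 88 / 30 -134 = -3541 / 15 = -236.07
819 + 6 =825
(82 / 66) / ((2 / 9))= 123 / 22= 5.59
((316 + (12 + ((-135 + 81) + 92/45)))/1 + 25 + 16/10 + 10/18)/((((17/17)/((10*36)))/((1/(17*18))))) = 6064/17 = 356.71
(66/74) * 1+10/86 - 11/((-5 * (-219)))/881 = 1547353279/1534829745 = 1.01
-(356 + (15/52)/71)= -1314367/3692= -356.00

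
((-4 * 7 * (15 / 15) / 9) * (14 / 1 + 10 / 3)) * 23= -33488 / 27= -1240.30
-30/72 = -5/12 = -0.42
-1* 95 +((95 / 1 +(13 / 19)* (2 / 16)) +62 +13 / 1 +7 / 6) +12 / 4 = 36139 / 456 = 79.25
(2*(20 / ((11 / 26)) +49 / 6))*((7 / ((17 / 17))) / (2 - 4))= -25613 / 66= -388.08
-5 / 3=-1.67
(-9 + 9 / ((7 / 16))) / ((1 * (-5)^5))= -81 / 21875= -0.00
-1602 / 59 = -27.15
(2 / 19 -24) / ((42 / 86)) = -19522 / 399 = -48.93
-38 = -38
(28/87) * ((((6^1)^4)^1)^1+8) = 36512/87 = 419.68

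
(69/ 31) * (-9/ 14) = -621/ 434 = -1.43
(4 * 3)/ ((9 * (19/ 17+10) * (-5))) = -68/ 2835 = -0.02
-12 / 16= -3 / 4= -0.75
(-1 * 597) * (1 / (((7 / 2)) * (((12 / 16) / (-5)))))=7960 / 7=1137.14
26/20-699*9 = -62897/10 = -6289.70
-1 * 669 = -669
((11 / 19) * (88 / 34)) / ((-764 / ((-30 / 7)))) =3630 / 431851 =0.01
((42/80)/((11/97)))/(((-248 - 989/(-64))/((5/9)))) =-5432/491139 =-0.01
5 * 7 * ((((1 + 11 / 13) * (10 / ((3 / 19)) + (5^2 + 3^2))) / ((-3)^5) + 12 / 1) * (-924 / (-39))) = 383466160 / 41067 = 9337.57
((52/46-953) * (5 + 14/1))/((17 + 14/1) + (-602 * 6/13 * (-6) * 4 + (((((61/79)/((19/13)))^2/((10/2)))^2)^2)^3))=-2.70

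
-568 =-568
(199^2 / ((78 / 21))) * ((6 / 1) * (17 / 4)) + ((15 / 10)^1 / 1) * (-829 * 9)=13555599 / 52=260684.60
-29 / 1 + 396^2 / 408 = 6041 / 17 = 355.35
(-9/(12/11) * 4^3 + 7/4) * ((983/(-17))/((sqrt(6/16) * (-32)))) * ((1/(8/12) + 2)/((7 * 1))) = -2069215 * sqrt(6)/6528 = -776.43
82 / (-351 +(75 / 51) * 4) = -1394 / 5867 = -0.24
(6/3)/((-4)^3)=-1/32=-0.03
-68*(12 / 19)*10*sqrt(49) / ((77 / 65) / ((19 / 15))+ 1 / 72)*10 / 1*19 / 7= -1451174400 / 16879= -85975.14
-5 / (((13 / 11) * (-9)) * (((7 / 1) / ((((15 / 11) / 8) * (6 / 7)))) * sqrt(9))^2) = 125 / 5493488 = 0.00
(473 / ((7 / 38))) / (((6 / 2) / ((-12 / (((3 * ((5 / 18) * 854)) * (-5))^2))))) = -647064 / 797689375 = -0.00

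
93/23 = 4.04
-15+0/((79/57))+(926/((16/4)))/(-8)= -703/16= -43.94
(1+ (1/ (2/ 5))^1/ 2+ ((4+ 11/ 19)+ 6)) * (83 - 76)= 6825/ 76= 89.80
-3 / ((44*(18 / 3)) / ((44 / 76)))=-1 / 152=-0.01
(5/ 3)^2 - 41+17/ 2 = -535/ 18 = -29.72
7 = 7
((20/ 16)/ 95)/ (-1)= -1/ 76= -0.01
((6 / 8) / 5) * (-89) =-267 / 20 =-13.35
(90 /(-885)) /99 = -2 /1947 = -0.00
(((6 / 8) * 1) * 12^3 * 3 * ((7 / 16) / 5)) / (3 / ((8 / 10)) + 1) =6804 / 95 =71.62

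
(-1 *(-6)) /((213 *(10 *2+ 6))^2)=1 /5111574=0.00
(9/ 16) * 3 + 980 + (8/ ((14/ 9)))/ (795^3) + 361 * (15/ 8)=10370715991189/ 6252834000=1658.56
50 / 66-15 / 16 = -95 / 528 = -0.18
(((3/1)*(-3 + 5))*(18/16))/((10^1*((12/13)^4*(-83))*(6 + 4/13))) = -371293/209080320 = -0.00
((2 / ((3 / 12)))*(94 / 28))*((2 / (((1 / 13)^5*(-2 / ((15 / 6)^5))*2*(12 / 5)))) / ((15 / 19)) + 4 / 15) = -5180697496241 / 20160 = -256979042.47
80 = 80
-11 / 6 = -1.83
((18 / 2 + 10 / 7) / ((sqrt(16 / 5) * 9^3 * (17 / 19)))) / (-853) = -1387 * sqrt(5) / 295994412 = -0.00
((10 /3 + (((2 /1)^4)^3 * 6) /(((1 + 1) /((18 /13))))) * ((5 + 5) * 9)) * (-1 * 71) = -1413642660 /13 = -108741743.08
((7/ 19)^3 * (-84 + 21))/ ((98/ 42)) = -9261/ 6859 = -1.35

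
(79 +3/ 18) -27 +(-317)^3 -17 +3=-191129849/ 6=-31854974.83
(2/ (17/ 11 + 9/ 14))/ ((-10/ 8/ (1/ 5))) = -1232/ 8425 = -0.15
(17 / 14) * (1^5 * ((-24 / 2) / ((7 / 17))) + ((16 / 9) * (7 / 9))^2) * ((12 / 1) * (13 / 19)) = -552781112 / 2036097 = -271.49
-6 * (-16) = 96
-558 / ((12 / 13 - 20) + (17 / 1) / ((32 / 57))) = -232128 / 4661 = -49.80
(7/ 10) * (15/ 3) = 7/ 2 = 3.50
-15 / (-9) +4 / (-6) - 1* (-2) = 3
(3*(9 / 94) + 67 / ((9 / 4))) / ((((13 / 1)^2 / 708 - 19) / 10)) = -30013300 / 1872903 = -16.03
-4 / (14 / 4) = -8 / 7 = -1.14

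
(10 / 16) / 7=5 / 56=0.09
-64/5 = -12.80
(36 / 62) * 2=36 / 31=1.16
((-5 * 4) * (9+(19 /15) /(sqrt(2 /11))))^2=4560 * sqrt(22)+323368 /9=57318.07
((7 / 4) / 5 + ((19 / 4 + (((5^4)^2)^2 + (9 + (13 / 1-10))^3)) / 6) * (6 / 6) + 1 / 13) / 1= 39672852013681 / 1560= 25431315393.39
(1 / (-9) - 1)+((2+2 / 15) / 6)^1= -0.76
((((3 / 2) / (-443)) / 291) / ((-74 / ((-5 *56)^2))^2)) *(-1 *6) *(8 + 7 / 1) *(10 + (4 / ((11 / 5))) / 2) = 8297856000000 / 647100289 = 12823.14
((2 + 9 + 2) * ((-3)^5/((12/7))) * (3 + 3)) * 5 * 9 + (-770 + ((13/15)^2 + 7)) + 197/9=-24914143/50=-498282.86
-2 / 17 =-0.12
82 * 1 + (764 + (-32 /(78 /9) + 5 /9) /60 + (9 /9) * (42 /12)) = 5963123 /7020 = 849.45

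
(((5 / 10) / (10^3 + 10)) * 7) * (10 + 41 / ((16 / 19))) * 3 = 19719 / 32320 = 0.61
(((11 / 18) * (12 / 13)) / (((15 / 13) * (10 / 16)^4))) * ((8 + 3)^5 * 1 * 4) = 58050510848 / 28125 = 2064018.16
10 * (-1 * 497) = -4970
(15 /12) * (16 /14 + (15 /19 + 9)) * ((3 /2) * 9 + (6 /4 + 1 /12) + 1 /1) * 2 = 701555 /1596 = 439.57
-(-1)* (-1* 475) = -475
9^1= 9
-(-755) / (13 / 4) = 3020 / 13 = 232.31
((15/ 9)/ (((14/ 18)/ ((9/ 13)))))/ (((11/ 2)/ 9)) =2430/ 1001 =2.43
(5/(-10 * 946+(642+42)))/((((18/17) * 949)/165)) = -4675/49970544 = -0.00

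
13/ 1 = 13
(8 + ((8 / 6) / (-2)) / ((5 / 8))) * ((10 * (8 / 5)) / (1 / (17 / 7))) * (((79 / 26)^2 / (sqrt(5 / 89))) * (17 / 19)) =9389.14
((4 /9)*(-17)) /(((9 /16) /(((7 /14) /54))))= -0.12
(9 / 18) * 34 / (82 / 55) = 935 / 82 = 11.40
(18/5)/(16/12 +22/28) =756/445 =1.70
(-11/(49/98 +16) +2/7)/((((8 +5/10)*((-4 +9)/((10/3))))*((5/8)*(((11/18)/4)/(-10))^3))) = 13406.02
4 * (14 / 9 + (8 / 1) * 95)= 27416 / 9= 3046.22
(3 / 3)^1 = 1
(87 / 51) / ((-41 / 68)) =-116 / 41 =-2.83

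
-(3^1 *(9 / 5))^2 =-729 / 25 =-29.16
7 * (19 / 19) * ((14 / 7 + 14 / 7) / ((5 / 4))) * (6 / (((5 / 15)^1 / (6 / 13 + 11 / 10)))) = 204624 / 325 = 629.61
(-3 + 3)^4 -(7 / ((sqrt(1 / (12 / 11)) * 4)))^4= -21609 / 1936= -11.16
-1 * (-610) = 610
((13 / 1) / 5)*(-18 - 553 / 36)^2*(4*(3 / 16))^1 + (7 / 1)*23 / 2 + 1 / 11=213922703 / 95040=2250.87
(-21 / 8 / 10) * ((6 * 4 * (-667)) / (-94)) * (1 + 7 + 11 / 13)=-966483 / 2444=-395.45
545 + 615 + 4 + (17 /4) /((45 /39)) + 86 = 75221 /60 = 1253.68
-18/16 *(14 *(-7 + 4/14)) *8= 846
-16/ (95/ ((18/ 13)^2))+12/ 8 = 37797/ 32110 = 1.18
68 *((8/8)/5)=68/5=13.60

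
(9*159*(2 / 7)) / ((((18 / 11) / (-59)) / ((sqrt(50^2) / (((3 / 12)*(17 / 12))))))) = -247658400 / 119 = -2081163.03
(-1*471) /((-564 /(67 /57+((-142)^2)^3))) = 73367644211788375 /10716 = 6846551344885.07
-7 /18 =-0.39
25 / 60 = 5 / 12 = 0.42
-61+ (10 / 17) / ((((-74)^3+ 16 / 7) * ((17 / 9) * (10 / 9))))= -61.00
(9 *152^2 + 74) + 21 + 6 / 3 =208033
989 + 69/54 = 17825/18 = 990.28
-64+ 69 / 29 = -1787 / 29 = -61.62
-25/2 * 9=-225/2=-112.50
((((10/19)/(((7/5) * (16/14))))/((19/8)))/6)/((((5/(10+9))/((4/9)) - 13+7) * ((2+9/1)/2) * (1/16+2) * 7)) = -0.00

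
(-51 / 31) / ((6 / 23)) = -6.31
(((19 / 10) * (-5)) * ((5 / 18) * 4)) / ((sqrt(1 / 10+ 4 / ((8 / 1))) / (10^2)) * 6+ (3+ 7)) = -11875000 / 11249757+ 4750 * sqrt(15) / 3749919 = -1.05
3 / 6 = 1 / 2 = 0.50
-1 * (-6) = 6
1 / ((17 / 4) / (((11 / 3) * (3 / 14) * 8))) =176 / 119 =1.48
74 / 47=1.57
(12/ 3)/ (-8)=-1/ 2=-0.50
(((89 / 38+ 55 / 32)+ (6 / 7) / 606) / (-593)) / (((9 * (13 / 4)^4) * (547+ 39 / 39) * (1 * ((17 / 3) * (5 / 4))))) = -13969528 / 7948073322968415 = -0.00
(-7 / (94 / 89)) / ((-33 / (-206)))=-64169 / 1551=-41.37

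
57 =57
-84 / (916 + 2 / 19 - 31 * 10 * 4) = 798 / 3077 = 0.26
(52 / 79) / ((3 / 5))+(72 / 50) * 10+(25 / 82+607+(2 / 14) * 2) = 623.09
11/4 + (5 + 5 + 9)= 87/4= 21.75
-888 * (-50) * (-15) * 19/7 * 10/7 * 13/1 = -1645020000/49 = -33571836.73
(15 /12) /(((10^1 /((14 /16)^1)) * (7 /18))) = 9 /32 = 0.28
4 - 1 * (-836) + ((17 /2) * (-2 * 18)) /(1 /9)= -1914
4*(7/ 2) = 14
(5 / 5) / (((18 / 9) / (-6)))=-3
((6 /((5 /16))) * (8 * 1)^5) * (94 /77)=295698432 /385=768047.88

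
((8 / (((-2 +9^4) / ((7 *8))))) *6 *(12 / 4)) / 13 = 1152 / 12181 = 0.09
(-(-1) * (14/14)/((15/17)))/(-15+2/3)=-0.08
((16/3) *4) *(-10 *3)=-640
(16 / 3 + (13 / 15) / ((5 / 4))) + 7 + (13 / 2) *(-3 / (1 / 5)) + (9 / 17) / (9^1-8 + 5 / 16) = -1500649 / 17850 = -84.07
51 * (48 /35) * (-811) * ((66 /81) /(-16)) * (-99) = -10009362 /35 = -285981.77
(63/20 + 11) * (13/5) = 3679/100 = 36.79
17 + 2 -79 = -60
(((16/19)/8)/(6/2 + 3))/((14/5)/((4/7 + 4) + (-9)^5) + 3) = 2066555/353375319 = 0.01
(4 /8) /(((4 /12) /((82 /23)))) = 5.35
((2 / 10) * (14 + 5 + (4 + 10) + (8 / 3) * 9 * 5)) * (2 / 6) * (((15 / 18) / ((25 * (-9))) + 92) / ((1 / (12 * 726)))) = 8175011.68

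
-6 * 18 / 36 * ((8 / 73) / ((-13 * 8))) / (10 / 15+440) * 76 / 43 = 342 / 26973427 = 0.00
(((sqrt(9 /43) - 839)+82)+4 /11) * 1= -8323 /11+3 * sqrt(43) /43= -756.18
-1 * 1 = -1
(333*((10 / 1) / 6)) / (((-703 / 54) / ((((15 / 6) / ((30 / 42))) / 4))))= -2835 / 76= -37.30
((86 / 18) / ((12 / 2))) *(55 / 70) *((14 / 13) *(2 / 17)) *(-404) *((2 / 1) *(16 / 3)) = -6114944 / 17901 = -341.60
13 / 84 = 0.15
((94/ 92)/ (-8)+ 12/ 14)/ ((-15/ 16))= -1879/ 2415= -0.78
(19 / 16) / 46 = 19 / 736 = 0.03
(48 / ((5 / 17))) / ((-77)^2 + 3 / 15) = 136 / 4941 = 0.03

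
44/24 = 11/6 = 1.83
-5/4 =-1.25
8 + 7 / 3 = 31 / 3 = 10.33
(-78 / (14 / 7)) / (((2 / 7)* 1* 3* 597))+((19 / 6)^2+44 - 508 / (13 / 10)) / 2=-31375601 / 186264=-168.45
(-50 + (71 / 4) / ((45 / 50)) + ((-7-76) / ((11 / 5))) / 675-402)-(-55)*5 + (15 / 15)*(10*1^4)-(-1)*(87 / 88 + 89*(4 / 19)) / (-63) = -233287807 / 1580040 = -147.65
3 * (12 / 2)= 18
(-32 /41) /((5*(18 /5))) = -16 /369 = -0.04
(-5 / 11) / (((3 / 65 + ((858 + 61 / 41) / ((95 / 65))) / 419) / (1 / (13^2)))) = -8160025 / 4398130594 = -0.00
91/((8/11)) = 1001/8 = 125.12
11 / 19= 0.58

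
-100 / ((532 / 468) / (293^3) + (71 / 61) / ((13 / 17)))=-4488059092725 / 68311317601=-65.70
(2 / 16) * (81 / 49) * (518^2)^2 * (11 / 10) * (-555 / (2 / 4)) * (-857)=15567342363565146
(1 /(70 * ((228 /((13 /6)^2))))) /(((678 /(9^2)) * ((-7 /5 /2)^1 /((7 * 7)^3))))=-405769 /68704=-5.91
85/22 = 3.86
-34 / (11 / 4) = -136 / 11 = -12.36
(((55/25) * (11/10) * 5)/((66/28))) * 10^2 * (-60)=-30800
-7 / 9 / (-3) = 7 / 27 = 0.26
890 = 890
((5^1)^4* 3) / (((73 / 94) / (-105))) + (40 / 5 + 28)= -18503622 / 73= -253474.27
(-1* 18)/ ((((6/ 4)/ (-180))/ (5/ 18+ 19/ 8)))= 5730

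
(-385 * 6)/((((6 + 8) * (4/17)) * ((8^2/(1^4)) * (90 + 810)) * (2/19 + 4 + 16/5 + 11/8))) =-0.00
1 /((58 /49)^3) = 117649 /195112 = 0.60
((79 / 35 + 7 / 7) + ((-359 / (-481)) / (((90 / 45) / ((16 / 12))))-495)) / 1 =-24810343 / 50505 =-491.25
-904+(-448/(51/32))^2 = 203169592/2601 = 78112.11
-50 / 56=-25 / 28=-0.89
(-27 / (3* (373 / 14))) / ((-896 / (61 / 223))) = 549 / 5323456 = 0.00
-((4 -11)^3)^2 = -117649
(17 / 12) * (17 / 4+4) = 187 / 16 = 11.69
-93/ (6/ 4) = -62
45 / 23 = 1.96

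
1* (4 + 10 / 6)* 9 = 51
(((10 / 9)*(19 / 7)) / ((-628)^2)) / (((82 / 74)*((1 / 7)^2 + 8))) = 24605 / 28596192264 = 0.00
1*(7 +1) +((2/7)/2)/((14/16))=400/49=8.16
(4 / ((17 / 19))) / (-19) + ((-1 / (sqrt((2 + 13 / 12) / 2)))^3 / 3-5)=-89 / 17-16* sqrt(222) / 1369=-5.41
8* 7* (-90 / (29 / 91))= -458640 / 29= -15815.17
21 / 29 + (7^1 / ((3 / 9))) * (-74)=-1553.28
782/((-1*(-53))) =782/53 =14.75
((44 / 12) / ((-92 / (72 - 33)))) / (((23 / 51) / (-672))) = 1225224 / 529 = 2316.11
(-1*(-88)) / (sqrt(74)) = 44*sqrt(74) / 37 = 10.23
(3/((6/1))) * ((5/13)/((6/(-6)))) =-5/26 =-0.19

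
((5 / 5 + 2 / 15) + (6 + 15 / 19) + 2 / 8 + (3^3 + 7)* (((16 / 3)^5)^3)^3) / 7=2519553787726957183494889000000000.00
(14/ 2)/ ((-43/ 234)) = -1638/ 43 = -38.09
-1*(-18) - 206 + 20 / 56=-2627 / 14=-187.64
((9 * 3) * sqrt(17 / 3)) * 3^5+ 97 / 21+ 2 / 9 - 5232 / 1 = -329311 / 63+ 2187 * sqrt(51) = 10391.15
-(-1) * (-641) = -641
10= 10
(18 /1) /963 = 2 /107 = 0.02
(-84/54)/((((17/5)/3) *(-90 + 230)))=-1/102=-0.01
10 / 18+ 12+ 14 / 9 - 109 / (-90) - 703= -61891 / 90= -687.68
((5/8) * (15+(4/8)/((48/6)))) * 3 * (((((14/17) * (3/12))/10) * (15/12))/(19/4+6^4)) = 25305/45286912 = 0.00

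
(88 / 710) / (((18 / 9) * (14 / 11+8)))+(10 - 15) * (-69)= 6246346 / 18105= 345.01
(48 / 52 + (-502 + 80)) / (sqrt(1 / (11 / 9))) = -5474 * sqrt(11) / 39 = -465.52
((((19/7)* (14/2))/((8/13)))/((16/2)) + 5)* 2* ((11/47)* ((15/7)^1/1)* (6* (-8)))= -40095/94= -426.54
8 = 8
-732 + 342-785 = -1175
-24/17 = -1.41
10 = 10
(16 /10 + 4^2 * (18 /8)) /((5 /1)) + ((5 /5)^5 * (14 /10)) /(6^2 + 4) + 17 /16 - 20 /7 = 16129 /2800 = 5.76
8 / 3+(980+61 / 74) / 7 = 221887 / 1554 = 142.78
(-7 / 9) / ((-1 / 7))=49 / 9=5.44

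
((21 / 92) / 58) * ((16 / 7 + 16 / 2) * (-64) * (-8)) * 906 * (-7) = -87671808 / 667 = -131441.99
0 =0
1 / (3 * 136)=1 / 408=0.00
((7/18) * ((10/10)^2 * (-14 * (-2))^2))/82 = 3.72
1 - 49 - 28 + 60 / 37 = -2752 / 37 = -74.38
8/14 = 4/7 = 0.57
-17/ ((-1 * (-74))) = -17/ 74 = -0.23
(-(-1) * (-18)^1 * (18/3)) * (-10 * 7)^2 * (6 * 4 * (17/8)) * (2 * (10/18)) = -29988000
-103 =-103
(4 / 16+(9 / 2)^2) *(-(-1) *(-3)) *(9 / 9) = -123 / 2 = -61.50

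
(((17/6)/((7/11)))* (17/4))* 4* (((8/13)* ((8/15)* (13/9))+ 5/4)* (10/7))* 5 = 302005/324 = 932.11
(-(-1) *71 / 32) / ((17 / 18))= 639 / 272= 2.35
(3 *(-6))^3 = -5832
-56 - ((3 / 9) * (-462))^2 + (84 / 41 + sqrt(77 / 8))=-974568 / 41 + sqrt(154) / 4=-23766.85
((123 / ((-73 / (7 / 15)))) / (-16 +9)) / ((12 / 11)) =451 / 4380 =0.10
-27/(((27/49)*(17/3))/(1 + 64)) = -9555/17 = -562.06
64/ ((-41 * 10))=-32/ 205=-0.16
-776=-776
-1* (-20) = 20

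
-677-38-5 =-720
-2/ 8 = -1/ 4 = -0.25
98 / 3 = 32.67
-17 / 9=-1.89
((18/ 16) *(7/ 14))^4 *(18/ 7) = 59049/ 229376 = 0.26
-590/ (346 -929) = 590/ 583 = 1.01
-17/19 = -0.89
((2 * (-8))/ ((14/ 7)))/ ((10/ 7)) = -28/ 5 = -5.60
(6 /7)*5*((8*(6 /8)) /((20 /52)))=468 /7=66.86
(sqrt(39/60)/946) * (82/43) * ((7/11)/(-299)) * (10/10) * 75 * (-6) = 12915 * sqrt(65)/66894971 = 0.00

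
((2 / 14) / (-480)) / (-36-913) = 1 / 3188640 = 0.00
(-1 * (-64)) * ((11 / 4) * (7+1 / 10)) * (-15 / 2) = -9372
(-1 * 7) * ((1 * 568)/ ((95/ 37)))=-147112/ 95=-1548.55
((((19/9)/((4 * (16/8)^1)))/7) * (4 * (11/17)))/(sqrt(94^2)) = 0.00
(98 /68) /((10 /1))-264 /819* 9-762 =-764.76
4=4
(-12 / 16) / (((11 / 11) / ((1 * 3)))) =-2.25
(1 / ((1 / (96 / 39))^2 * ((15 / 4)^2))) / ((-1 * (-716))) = 0.00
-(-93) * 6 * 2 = 1116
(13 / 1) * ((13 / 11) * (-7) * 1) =-1183 / 11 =-107.55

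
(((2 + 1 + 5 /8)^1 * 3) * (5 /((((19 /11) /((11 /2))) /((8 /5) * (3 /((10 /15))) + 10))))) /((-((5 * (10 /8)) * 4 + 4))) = -15609 /152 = -102.69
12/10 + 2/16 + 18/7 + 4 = 2211/280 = 7.90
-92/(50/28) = -51.52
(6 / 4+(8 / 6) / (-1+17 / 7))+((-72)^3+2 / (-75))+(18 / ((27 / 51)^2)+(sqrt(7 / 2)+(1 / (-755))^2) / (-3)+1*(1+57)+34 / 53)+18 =-202895788410919 / 543803850 - sqrt(14) / 6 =-373105.35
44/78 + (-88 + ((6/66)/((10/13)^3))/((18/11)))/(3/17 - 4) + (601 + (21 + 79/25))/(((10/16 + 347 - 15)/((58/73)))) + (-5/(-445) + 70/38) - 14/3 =2847521169563191/128107910970000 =22.23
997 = 997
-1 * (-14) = 14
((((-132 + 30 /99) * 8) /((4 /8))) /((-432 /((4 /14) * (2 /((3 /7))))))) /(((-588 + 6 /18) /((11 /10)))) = -212 /17415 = -0.01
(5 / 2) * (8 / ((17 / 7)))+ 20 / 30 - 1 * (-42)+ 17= 3463 / 51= 67.90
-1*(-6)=6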